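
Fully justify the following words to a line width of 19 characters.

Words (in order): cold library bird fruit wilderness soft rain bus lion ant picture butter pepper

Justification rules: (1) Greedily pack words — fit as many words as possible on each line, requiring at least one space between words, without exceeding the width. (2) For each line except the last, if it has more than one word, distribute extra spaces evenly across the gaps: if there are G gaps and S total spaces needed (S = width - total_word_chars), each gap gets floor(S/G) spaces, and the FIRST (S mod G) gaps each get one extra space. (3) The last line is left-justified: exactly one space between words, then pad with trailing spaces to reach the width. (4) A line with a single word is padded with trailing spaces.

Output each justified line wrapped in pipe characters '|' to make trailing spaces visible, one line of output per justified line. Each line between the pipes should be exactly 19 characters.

Answer: |cold  library  bird|
|fruit    wilderness|
|soft  rain bus lion|
|ant  picture butter|
|pepper             |

Derivation:
Line 1: ['cold', 'library', 'bird'] (min_width=17, slack=2)
Line 2: ['fruit', 'wilderness'] (min_width=16, slack=3)
Line 3: ['soft', 'rain', 'bus', 'lion'] (min_width=18, slack=1)
Line 4: ['ant', 'picture', 'butter'] (min_width=18, slack=1)
Line 5: ['pepper'] (min_width=6, slack=13)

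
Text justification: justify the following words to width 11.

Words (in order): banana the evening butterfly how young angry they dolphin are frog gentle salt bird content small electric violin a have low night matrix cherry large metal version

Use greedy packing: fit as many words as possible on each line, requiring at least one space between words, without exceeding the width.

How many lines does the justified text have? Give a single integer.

Answer: 18

Derivation:
Line 1: ['banana', 'the'] (min_width=10, slack=1)
Line 2: ['evening'] (min_width=7, slack=4)
Line 3: ['butterfly'] (min_width=9, slack=2)
Line 4: ['how', 'young'] (min_width=9, slack=2)
Line 5: ['angry', 'they'] (min_width=10, slack=1)
Line 6: ['dolphin', 'are'] (min_width=11, slack=0)
Line 7: ['frog', 'gentle'] (min_width=11, slack=0)
Line 8: ['salt', 'bird'] (min_width=9, slack=2)
Line 9: ['content'] (min_width=7, slack=4)
Line 10: ['small'] (min_width=5, slack=6)
Line 11: ['electric'] (min_width=8, slack=3)
Line 12: ['violin', 'a'] (min_width=8, slack=3)
Line 13: ['have', 'low'] (min_width=8, slack=3)
Line 14: ['night'] (min_width=5, slack=6)
Line 15: ['matrix'] (min_width=6, slack=5)
Line 16: ['cherry'] (min_width=6, slack=5)
Line 17: ['large', 'metal'] (min_width=11, slack=0)
Line 18: ['version'] (min_width=7, slack=4)
Total lines: 18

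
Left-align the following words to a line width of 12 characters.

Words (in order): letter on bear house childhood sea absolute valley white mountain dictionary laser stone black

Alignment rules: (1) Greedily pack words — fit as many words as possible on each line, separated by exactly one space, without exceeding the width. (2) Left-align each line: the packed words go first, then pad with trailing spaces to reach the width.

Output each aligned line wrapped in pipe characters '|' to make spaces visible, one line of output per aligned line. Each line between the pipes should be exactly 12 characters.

Line 1: ['letter', 'on'] (min_width=9, slack=3)
Line 2: ['bear', 'house'] (min_width=10, slack=2)
Line 3: ['childhood'] (min_width=9, slack=3)
Line 4: ['sea', 'absolute'] (min_width=12, slack=0)
Line 5: ['valley', 'white'] (min_width=12, slack=0)
Line 6: ['mountain'] (min_width=8, slack=4)
Line 7: ['dictionary'] (min_width=10, slack=2)
Line 8: ['laser', 'stone'] (min_width=11, slack=1)
Line 9: ['black'] (min_width=5, slack=7)

Answer: |letter on   |
|bear house  |
|childhood   |
|sea absolute|
|valley white|
|mountain    |
|dictionary  |
|laser stone |
|black       |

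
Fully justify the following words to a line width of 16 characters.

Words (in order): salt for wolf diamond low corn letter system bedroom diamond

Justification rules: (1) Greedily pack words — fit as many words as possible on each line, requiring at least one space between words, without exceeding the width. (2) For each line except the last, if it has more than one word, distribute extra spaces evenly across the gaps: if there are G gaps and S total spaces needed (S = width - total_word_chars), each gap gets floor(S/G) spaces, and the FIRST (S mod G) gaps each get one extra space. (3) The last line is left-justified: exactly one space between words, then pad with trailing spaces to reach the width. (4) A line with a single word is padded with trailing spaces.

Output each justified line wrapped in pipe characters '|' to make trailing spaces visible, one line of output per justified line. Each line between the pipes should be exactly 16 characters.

Answer: |salt   for  wolf|
|diamond low corn|
|letter    system|
|bedroom diamond |

Derivation:
Line 1: ['salt', 'for', 'wolf'] (min_width=13, slack=3)
Line 2: ['diamond', 'low', 'corn'] (min_width=16, slack=0)
Line 3: ['letter', 'system'] (min_width=13, slack=3)
Line 4: ['bedroom', 'diamond'] (min_width=15, slack=1)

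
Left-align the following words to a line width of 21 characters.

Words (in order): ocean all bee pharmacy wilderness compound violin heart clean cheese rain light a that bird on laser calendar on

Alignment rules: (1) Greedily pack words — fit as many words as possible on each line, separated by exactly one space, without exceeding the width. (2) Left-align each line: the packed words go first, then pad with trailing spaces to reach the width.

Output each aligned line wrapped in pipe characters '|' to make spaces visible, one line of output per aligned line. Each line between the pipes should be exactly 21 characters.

Line 1: ['ocean', 'all', 'bee'] (min_width=13, slack=8)
Line 2: ['pharmacy', 'wilderness'] (min_width=19, slack=2)
Line 3: ['compound', 'violin', 'heart'] (min_width=21, slack=0)
Line 4: ['clean', 'cheese', 'rain'] (min_width=17, slack=4)
Line 5: ['light', 'a', 'that', 'bird', 'on'] (min_width=20, slack=1)
Line 6: ['laser', 'calendar', 'on'] (min_width=17, slack=4)

Answer: |ocean all bee        |
|pharmacy wilderness  |
|compound violin heart|
|clean cheese rain    |
|light a that bird on |
|laser calendar on    |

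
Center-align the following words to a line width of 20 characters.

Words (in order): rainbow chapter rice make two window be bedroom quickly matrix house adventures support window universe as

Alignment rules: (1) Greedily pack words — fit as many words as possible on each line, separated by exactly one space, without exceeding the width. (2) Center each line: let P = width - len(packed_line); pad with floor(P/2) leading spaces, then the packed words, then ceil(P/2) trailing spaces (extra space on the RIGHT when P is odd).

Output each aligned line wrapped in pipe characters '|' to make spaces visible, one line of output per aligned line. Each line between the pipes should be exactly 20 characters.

Line 1: ['rainbow', 'chapter', 'rice'] (min_width=20, slack=0)
Line 2: ['make', 'two', 'window', 'be'] (min_width=18, slack=2)
Line 3: ['bedroom', 'quickly'] (min_width=15, slack=5)
Line 4: ['matrix', 'house'] (min_width=12, slack=8)
Line 5: ['adventures', 'support'] (min_width=18, slack=2)
Line 6: ['window', 'universe', 'as'] (min_width=18, slack=2)

Answer: |rainbow chapter rice|
| make two window be |
|  bedroom quickly   |
|    matrix house    |
| adventures support |
| window universe as |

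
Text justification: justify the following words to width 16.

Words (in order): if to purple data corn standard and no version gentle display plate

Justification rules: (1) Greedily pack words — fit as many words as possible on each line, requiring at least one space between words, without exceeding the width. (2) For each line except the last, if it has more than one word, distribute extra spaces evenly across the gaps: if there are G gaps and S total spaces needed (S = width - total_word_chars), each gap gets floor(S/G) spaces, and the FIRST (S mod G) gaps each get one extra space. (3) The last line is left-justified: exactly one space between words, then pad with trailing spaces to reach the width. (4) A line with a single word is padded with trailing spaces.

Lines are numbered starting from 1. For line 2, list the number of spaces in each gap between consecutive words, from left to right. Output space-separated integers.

Line 1: ['if', 'to', 'purple'] (min_width=12, slack=4)
Line 2: ['data', 'corn'] (min_width=9, slack=7)
Line 3: ['standard', 'and', 'no'] (min_width=15, slack=1)
Line 4: ['version', 'gentle'] (min_width=14, slack=2)
Line 5: ['display', 'plate'] (min_width=13, slack=3)

Answer: 8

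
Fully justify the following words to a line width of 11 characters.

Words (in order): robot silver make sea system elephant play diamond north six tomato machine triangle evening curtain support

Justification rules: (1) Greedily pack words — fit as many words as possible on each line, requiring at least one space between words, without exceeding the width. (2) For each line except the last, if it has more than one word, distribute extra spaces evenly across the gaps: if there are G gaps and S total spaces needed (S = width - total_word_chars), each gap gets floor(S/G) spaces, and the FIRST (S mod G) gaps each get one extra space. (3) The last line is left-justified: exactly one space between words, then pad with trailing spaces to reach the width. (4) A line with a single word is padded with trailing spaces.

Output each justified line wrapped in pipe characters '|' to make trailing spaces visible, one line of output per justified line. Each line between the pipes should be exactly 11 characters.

Line 1: ['robot'] (min_width=5, slack=6)
Line 2: ['silver', 'make'] (min_width=11, slack=0)
Line 3: ['sea', 'system'] (min_width=10, slack=1)
Line 4: ['elephant'] (min_width=8, slack=3)
Line 5: ['play'] (min_width=4, slack=7)
Line 6: ['diamond'] (min_width=7, slack=4)
Line 7: ['north', 'six'] (min_width=9, slack=2)
Line 8: ['tomato'] (min_width=6, slack=5)
Line 9: ['machine'] (min_width=7, slack=4)
Line 10: ['triangle'] (min_width=8, slack=3)
Line 11: ['evening'] (min_width=7, slack=4)
Line 12: ['curtain'] (min_width=7, slack=4)
Line 13: ['support'] (min_width=7, slack=4)

Answer: |robot      |
|silver make|
|sea  system|
|elephant   |
|play       |
|diamond    |
|north   six|
|tomato     |
|machine    |
|triangle   |
|evening    |
|curtain    |
|support    |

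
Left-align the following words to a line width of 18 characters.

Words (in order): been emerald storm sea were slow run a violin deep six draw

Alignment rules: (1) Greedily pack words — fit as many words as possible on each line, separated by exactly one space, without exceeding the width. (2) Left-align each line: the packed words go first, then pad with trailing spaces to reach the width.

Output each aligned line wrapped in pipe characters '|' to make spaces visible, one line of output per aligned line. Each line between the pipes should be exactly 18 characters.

Line 1: ['been', 'emerald', 'storm'] (min_width=18, slack=0)
Line 2: ['sea', 'were', 'slow', 'run'] (min_width=17, slack=1)
Line 3: ['a', 'violin', 'deep', 'six'] (min_width=17, slack=1)
Line 4: ['draw'] (min_width=4, slack=14)

Answer: |been emerald storm|
|sea were slow run |
|a violin deep six |
|draw              |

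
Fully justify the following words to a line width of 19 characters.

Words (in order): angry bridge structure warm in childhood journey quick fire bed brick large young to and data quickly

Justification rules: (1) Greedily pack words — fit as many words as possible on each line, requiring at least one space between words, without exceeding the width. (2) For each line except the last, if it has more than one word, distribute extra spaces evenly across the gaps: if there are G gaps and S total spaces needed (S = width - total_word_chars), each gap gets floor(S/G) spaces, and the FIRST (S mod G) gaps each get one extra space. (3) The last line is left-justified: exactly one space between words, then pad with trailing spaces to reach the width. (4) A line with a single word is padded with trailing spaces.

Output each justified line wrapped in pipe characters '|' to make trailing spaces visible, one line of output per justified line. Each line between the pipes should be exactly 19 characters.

Answer: |angry        bridge|
|structure  warm  in|
|childhood   journey|
|quick    fire   bed|
|brick  large  young|
|to and data quickly|

Derivation:
Line 1: ['angry', 'bridge'] (min_width=12, slack=7)
Line 2: ['structure', 'warm', 'in'] (min_width=17, slack=2)
Line 3: ['childhood', 'journey'] (min_width=17, slack=2)
Line 4: ['quick', 'fire', 'bed'] (min_width=14, slack=5)
Line 5: ['brick', 'large', 'young'] (min_width=17, slack=2)
Line 6: ['to', 'and', 'data', 'quickly'] (min_width=19, slack=0)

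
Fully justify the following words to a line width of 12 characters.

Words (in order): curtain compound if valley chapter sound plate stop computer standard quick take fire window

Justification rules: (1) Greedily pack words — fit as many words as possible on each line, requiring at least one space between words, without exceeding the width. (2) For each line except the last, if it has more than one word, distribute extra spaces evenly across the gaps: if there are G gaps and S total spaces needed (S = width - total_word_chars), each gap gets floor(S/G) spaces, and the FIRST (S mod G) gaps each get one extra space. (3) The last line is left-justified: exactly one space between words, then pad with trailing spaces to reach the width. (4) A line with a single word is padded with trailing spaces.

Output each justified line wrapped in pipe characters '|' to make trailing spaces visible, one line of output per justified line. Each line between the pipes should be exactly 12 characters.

Answer: |curtain     |
|compound  if|
|valley      |
|chapter     |
|sound  plate|
|stop        |
|computer    |
|standard    |
|quick   take|
|fire window |

Derivation:
Line 1: ['curtain'] (min_width=7, slack=5)
Line 2: ['compound', 'if'] (min_width=11, slack=1)
Line 3: ['valley'] (min_width=6, slack=6)
Line 4: ['chapter'] (min_width=7, slack=5)
Line 5: ['sound', 'plate'] (min_width=11, slack=1)
Line 6: ['stop'] (min_width=4, slack=8)
Line 7: ['computer'] (min_width=8, slack=4)
Line 8: ['standard'] (min_width=8, slack=4)
Line 9: ['quick', 'take'] (min_width=10, slack=2)
Line 10: ['fire', 'window'] (min_width=11, slack=1)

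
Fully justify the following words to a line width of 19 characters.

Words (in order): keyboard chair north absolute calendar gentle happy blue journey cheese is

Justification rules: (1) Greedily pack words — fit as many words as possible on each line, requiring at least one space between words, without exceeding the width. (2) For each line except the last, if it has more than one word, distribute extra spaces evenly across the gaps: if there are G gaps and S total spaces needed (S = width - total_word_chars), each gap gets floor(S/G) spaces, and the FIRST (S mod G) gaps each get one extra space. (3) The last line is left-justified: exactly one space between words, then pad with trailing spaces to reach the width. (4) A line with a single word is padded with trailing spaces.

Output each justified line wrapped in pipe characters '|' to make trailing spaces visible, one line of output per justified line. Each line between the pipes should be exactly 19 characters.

Line 1: ['keyboard', 'chair'] (min_width=14, slack=5)
Line 2: ['north', 'absolute'] (min_width=14, slack=5)
Line 3: ['calendar', 'gentle'] (min_width=15, slack=4)
Line 4: ['happy', 'blue', 'journey'] (min_width=18, slack=1)
Line 5: ['cheese', 'is'] (min_width=9, slack=10)

Answer: |keyboard      chair|
|north      absolute|
|calendar     gentle|
|happy  blue journey|
|cheese is          |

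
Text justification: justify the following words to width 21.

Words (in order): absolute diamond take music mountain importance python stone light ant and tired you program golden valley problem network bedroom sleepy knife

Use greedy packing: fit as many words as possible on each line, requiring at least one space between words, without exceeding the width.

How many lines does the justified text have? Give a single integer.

Answer: 8

Derivation:
Line 1: ['absolute', 'diamond', 'take'] (min_width=21, slack=0)
Line 2: ['music', 'mountain'] (min_width=14, slack=7)
Line 3: ['importance', 'python'] (min_width=17, slack=4)
Line 4: ['stone', 'light', 'ant', 'and'] (min_width=19, slack=2)
Line 5: ['tired', 'you', 'program'] (min_width=17, slack=4)
Line 6: ['golden', 'valley', 'problem'] (min_width=21, slack=0)
Line 7: ['network', 'bedroom'] (min_width=15, slack=6)
Line 8: ['sleepy', 'knife'] (min_width=12, slack=9)
Total lines: 8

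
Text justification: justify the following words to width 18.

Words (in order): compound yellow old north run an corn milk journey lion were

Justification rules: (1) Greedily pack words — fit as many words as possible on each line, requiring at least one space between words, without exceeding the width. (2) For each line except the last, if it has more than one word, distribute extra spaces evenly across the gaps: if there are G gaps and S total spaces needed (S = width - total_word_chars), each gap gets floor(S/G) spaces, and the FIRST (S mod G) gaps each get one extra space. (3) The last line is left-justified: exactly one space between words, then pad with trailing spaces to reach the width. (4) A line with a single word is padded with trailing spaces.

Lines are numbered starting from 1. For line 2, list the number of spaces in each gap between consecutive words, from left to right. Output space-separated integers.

Answer: 2 2 1

Derivation:
Line 1: ['compound', 'yellow'] (min_width=15, slack=3)
Line 2: ['old', 'north', 'run', 'an'] (min_width=16, slack=2)
Line 3: ['corn', 'milk', 'journey'] (min_width=17, slack=1)
Line 4: ['lion', 'were'] (min_width=9, slack=9)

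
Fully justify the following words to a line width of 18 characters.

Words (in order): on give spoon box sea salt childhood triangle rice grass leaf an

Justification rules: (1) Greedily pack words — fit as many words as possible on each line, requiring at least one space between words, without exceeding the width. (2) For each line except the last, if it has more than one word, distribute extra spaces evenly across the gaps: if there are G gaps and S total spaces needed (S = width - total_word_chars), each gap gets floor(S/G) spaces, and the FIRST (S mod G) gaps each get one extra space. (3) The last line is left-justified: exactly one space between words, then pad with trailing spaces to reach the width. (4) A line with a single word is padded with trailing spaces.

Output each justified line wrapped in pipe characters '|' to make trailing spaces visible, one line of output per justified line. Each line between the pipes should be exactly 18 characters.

Answer: |on  give spoon box|
|sea salt childhood|
|triangle      rice|
|grass leaf an     |

Derivation:
Line 1: ['on', 'give', 'spoon', 'box'] (min_width=17, slack=1)
Line 2: ['sea', 'salt', 'childhood'] (min_width=18, slack=0)
Line 3: ['triangle', 'rice'] (min_width=13, slack=5)
Line 4: ['grass', 'leaf', 'an'] (min_width=13, slack=5)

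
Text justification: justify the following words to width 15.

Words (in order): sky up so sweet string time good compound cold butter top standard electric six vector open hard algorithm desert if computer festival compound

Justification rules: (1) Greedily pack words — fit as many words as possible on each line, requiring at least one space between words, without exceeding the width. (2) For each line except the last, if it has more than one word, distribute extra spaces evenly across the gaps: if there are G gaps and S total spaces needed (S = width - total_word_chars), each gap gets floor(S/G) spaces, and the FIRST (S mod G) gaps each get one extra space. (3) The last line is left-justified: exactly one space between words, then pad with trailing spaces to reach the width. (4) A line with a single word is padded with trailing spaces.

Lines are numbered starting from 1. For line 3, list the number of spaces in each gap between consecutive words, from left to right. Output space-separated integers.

Line 1: ['sky', 'up', 'so', 'sweet'] (min_width=15, slack=0)
Line 2: ['string', 'time'] (min_width=11, slack=4)
Line 3: ['good', 'compound'] (min_width=13, slack=2)
Line 4: ['cold', 'butter', 'top'] (min_width=15, slack=0)
Line 5: ['standard'] (min_width=8, slack=7)
Line 6: ['electric', 'six'] (min_width=12, slack=3)
Line 7: ['vector', 'open'] (min_width=11, slack=4)
Line 8: ['hard', 'algorithm'] (min_width=14, slack=1)
Line 9: ['desert', 'if'] (min_width=9, slack=6)
Line 10: ['computer'] (min_width=8, slack=7)
Line 11: ['festival'] (min_width=8, slack=7)
Line 12: ['compound'] (min_width=8, slack=7)

Answer: 3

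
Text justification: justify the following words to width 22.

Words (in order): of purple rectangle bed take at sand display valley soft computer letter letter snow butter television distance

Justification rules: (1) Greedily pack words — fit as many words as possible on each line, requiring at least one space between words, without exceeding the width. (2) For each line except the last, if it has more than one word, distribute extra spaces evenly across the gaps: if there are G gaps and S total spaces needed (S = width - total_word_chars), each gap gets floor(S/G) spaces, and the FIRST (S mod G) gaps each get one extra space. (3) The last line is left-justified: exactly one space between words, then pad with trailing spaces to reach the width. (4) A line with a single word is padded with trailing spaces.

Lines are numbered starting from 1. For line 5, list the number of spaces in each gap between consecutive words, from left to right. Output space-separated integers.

Answer: 1 1

Derivation:
Line 1: ['of', 'purple', 'rectangle'] (min_width=19, slack=3)
Line 2: ['bed', 'take', 'at', 'sand'] (min_width=16, slack=6)
Line 3: ['display', 'valley', 'soft'] (min_width=19, slack=3)
Line 4: ['computer', 'letter', 'letter'] (min_width=22, slack=0)
Line 5: ['snow', 'butter', 'television'] (min_width=22, slack=0)
Line 6: ['distance'] (min_width=8, slack=14)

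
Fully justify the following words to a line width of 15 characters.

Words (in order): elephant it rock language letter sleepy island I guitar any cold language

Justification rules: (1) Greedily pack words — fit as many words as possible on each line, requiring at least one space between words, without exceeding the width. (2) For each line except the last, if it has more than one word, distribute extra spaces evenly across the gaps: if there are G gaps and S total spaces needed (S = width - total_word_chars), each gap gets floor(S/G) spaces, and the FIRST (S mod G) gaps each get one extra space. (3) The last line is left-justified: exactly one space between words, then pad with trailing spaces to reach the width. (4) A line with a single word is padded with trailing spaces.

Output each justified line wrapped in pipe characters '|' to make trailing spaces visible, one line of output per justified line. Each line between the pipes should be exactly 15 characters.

Answer: |elephant     it|
|rock   language|
|letter   sleepy|
|island I guitar|
|any        cold|
|language       |

Derivation:
Line 1: ['elephant', 'it'] (min_width=11, slack=4)
Line 2: ['rock', 'language'] (min_width=13, slack=2)
Line 3: ['letter', 'sleepy'] (min_width=13, slack=2)
Line 4: ['island', 'I', 'guitar'] (min_width=15, slack=0)
Line 5: ['any', 'cold'] (min_width=8, slack=7)
Line 6: ['language'] (min_width=8, slack=7)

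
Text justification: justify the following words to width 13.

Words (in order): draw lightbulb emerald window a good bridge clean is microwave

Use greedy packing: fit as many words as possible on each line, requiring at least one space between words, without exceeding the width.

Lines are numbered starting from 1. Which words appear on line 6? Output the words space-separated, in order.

Line 1: ['draw'] (min_width=4, slack=9)
Line 2: ['lightbulb'] (min_width=9, slack=4)
Line 3: ['emerald'] (min_width=7, slack=6)
Line 4: ['window', 'a', 'good'] (min_width=13, slack=0)
Line 5: ['bridge', 'clean'] (min_width=12, slack=1)
Line 6: ['is', 'microwave'] (min_width=12, slack=1)

Answer: is microwave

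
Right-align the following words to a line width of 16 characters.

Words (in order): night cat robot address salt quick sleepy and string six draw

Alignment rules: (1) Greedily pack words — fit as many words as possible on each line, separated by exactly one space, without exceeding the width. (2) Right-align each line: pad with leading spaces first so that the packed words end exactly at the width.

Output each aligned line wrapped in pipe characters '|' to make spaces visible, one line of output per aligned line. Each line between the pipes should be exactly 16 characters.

Answer: | night cat robot|
|    address salt|
|quick sleepy and|
| string six draw|

Derivation:
Line 1: ['night', 'cat', 'robot'] (min_width=15, slack=1)
Line 2: ['address', 'salt'] (min_width=12, slack=4)
Line 3: ['quick', 'sleepy', 'and'] (min_width=16, slack=0)
Line 4: ['string', 'six', 'draw'] (min_width=15, slack=1)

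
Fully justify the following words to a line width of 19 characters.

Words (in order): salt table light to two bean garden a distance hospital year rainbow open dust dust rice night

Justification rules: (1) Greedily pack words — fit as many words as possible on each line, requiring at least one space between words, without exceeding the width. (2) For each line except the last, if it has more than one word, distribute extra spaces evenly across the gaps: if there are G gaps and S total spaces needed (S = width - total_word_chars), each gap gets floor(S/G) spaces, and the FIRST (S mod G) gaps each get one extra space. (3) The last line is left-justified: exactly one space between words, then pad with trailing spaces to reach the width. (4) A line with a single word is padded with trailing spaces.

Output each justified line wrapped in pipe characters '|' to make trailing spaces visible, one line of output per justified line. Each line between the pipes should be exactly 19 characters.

Line 1: ['salt', 'table', 'light', 'to'] (min_width=19, slack=0)
Line 2: ['two', 'bean', 'garden', 'a'] (min_width=17, slack=2)
Line 3: ['distance', 'hospital'] (min_width=17, slack=2)
Line 4: ['year', 'rainbow', 'open'] (min_width=17, slack=2)
Line 5: ['dust', 'dust', 'rice'] (min_width=14, slack=5)
Line 6: ['night'] (min_width=5, slack=14)

Answer: |salt table light to|
|two  bean  garden a|
|distance   hospital|
|year  rainbow  open|
|dust    dust   rice|
|night              |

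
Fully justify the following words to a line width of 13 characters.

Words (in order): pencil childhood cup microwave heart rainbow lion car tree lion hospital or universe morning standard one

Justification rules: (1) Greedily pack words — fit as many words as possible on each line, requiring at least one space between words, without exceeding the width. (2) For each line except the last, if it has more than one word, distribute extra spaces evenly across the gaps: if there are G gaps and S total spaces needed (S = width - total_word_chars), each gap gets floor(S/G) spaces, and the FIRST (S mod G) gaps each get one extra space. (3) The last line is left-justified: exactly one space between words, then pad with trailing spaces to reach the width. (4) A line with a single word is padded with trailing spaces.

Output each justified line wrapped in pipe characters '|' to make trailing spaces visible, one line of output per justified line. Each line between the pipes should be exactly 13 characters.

Answer: |pencil       |
|childhood cup|
|microwave    |
|heart rainbow|
|lion car tree|
|lion hospital|
|or   universe|
|morning      |
|standard one |

Derivation:
Line 1: ['pencil'] (min_width=6, slack=7)
Line 2: ['childhood', 'cup'] (min_width=13, slack=0)
Line 3: ['microwave'] (min_width=9, slack=4)
Line 4: ['heart', 'rainbow'] (min_width=13, slack=0)
Line 5: ['lion', 'car', 'tree'] (min_width=13, slack=0)
Line 6: ['lion', 'hospital'] (min_width=13, slack=0)
Line 7: ['or', 'universe'] (min_width=11, slack=2)
Line 8: ['morning'] (min_width=7, slack=6)
Line 9: ['standard', 'one'] (min_width=12, slack=1)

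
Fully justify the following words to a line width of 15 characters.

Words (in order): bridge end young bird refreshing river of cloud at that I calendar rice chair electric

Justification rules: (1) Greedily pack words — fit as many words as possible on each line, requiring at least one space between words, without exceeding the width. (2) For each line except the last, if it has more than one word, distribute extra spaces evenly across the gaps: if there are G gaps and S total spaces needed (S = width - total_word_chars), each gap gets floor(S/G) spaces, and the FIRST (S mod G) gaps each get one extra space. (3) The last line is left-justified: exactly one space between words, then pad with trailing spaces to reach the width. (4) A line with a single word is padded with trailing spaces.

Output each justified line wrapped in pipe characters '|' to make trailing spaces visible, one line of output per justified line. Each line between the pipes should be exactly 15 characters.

Answer: |bridge      end|
|young      bird|
|refreshing     |
|river  of cloud|
|at    that    I|
|calendar   rice|
|chair electric |

Derivation:
Line 1: ['bridge', 'end'] (min_width=10, slack=5)
Line 2: ['young', 'bird'] (min_width=10, slack=5)
Line 3: ['refreshing'] (min_width=10, slack=5)
Line 4: ['river', 'of', 'cloud'] (min_width=14, slack=1)
Line 5: ['at', 'that', 'I'] (min_width=9, slack=6)
Line 6: ['calendar', 'rice'] (min_width=13, slack=2)
Line 7: ['chair', 'electric'] (min_width=14, slack=1)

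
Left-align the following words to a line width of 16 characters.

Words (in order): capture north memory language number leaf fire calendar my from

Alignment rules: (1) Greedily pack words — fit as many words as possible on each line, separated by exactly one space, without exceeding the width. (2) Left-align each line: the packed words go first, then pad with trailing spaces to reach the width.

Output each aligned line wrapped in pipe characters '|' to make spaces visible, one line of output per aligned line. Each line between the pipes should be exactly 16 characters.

Line 1: ['capture', 'north'] (min_width=13, slack=3)
Line 2: ['memory', 'language'] (min_width=15, slack=1)
Line 3: ['number', 'leaf', 'fire'] (min_width=16, slack=0)
Line 4: ['calendar', 'my', 'from'] (min_width=16, slack=0)

Answer: |capture north   |
|memory language |
|number leaf fire|
|calendar my from|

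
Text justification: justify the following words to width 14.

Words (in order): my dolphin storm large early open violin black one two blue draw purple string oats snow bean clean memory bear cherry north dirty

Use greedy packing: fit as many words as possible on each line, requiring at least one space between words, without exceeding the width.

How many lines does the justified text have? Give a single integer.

Line 1: ['my', 'dolphin'] (min_width=10, slack=4)
Line 2: ['storm', 'large'] (min_width=11, slack=3)
Line 3: ['early', 'open'] (min_width=10, slack=4)
Line 4: ['violin', 'black'] (min_width=12, slack=2)
Line 5: ['one', 'two', 'blue'] (min_width=12, slack=2)
Line 6: ['draw', 'purple'] (min_width=11, slack=3)
Line 7: ['string', 'oats'] (min_width=11, slack=3)
Line 8: ['snow', 'bean'] (min_width=9, slack=5)
Line 9: ['clean', 'memory'] (min_width=12, slack=2)
Line 10: ['bear', 'cherry'] (min_width=11, slack=3)
Line 11: ['north', 'dirty'] (min_width=11, slack=3)
Total lines: 11

Answer: 11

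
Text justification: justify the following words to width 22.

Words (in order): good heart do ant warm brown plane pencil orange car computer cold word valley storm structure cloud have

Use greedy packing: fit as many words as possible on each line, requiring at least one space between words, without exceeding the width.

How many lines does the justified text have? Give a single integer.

Answer: 5

Derivation:
Line 1: ['good', 'heart', 'do', 'ant', 'warm'] (min_width=22, slack=0)
Line 2: ['brown', 'plane', 'pencil'] (min_width=18, slack=4)
Line 3: ['orange', 'car', 'computer'] (min_width=19, slack=3)
Line 4: ['cold', 'word', 'valley', 'storm'] (min_width=22, slack=0)
Line 5: ['structure', 'cloud', 'have'] (min_width=20, slack=2)
Total lines: 5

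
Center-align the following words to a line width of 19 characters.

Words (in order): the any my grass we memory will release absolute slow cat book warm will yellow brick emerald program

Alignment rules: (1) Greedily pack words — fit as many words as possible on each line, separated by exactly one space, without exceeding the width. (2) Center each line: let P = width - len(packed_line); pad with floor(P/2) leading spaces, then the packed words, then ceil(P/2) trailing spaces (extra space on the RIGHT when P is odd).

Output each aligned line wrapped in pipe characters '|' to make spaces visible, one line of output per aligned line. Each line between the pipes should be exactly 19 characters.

Answer: |the any my grass we|
|memory will release|
| absolute slow cat |
|  book warm will   |
|   yellow brick    |
|  emerald program  |

Derivation:
Line 1: ['the', 'any', 'my', 'grass', 'we'] (min_width=19, slack=0)
Line 2: ['memory', 'will', 'release'] (min_width=19, slack=0)
Line 3: ['absolute', 'slow', 'cat'] (min_width=17, slack=2)
Line 4: ['book', 'warm', 'will'] (min_width=14, slack=5)
Line 5: ['yellow', 'brick'] (min_width=12, slack=7)
Line 6: ['emerald', 'program'] (min_width=15, slack=4)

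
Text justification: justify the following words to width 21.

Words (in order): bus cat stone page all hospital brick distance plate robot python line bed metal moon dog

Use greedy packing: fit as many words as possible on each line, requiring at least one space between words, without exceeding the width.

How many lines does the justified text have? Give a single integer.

Answer: 5

Derivation:
Line 1: ['bus', 'cat', 'stone', 'page'] (min_width=18, slack=3)
Line 2: ['all', 'hospital', 'brick'] (min_width=18, slack=3)
Line 3: ['distance', 'plate', 'robot'] (min_width=20, slack=1)
Line 4: ['python', 'line', 'bed', 'metal'] (min_width=21, slack=0)
Line 5: ['moon', 'dog'] (min_width=8, slack=13)
Total lines: 5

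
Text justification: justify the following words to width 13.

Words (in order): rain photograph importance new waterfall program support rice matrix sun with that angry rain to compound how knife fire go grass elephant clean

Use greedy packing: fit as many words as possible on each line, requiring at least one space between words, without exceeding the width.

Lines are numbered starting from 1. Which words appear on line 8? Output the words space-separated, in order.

Line 1: ['rain'] (min_width=4, slack=9)
Line 2: ['photograph'] (min_width=10, slack=3)
Line 3: ['importance'] (min_width=10, slack=3)
Line 4: ['new', 'waterfall'] (min_width=13, slack=0)
Line 5: ['program'] (min_width=7, slack=6)
Line 6: ['support', 'rice'] (min_width=12, slack=1)
Line 7: ['matrix', 'sun'] (min_width=10, slack=3)
Line 8: ['with', 'that'] (min_width=9, slack=4)
Line 9: ['angry', 'rain', 'to'] (min_width=13, slack=0)
Line 10: ['compound', 'how'] (min_width=12, slack=1)
Line 11: ['knife', 'fire', 'go'] (min_width=13, slack=0)
Line 12: ['grass'] (min_width=5, slack=8)
Line 13: ['elephant'] (min_width=8, slack=5)
Line 14: ['clean'] (min_width=5, slack=8)

Answer: with that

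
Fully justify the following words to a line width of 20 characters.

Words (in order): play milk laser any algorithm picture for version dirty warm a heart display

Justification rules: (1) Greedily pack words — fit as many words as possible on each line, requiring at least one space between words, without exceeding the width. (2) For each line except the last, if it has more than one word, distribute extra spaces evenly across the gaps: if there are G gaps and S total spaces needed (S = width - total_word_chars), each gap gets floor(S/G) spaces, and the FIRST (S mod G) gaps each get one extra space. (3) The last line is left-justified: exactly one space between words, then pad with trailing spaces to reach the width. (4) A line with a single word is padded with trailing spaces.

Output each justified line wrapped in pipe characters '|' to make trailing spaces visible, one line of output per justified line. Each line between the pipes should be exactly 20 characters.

Answer: |play  milk laser any|
|algorithm    picture|
|for   version  dirty|
|warm a heart display|

Derivation:
Line 1: ['play', 'milk', 'laser', 'any'] (min_width=19, slack=1)
Line 2: ['algorithm', 'picture'] (min_width=17, slack=3)
Line 3: ['for', 'version', 'dirty'] (min_width=17, slack=3)
Line 4: ['warm', 'a', 'heart', 'display'] (min_width=20, slack=0)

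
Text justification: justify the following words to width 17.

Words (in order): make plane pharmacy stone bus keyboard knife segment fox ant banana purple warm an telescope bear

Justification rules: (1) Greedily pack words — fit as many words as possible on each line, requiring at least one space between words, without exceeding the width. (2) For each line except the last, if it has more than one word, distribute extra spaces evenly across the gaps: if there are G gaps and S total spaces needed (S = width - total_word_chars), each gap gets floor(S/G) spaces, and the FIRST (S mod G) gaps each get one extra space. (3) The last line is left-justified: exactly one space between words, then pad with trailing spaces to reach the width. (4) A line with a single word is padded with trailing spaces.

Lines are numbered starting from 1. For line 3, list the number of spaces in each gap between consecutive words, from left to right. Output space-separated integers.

Answer: 6

Derivation:
Line 1: ['make', 'plane'] (min_width=10, slack=7)
Line 2: ['pharmacy', 'stone'] (min_width=14, slack=3)
Line 3: ['bus', 'keyboard'] (min_width=12, slack=5)
Line 4: ['knife', 'segment', 'fox'] (min_width=17, slack=0)
Line 5: ['ant', 'banana', 'purple'] (min_width=17, slack=0)
Line 6: ['warm', 'an', 'telescope'] (min_width=17, slack=0)
Line 7: ['bear'] (min_width=4, slack=13)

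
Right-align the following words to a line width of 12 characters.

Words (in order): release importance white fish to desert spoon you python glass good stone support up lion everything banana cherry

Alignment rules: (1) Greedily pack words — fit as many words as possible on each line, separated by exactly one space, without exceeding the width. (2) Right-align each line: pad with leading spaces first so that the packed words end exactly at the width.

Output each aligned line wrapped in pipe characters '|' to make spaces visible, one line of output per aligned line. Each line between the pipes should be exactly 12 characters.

Answer: |     release|
|  importance|
|  white fish|
|   to desert|
|   spoon you|
|python glass|
|  good stone|
|  support up|
|        lion|
|  everything|
|      banana|
|      cherry|

Derivation:
Line 1: ['release'] (min_width=7, slack=5)
Line 2: ['importance'] (min_width=10, slack=2)
Line 3: ['white', 'fish'] (min_width=10, slack=2)
Line 4: ['to', 'desert'] (min_width=9, slack=3)
Line 5: ['spoon', 'you'] (min_width=9, slack=3)
Line 6: ['python', 'glass'] (min_width=12, slack=0)
Line 7: ['good', 'stone'] (min_width=10, slack=2)
Line 8: ['support', 'up'] (min_width=10, slack=2)
Line 9: ['lion'] (min_width=4, slack=8)
Line 10: ['everything'] (min_width=10, slack=2)
Line 11: ['banana'] (min_width=6, slack=6)
Line 12: ['cherry'] (min_width=6, slack=6)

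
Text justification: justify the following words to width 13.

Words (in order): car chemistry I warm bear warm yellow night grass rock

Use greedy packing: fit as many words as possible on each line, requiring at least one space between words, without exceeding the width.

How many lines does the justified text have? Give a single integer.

Line 1: ['car', 'chemistry'] (min_width=13, slack=0)
Line 2: ['I', 'warm', 'bear'] (min_width=11, slack=2)
Line 3: ['warm', 'yellow'] (min_width=11, slack=2)
Line 4: ['night', 'grass'] (min_width=11, slack=2)
Line 5: ['rock'] (min_width=4, slack=9)
Total lines: 5

Answer: 5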